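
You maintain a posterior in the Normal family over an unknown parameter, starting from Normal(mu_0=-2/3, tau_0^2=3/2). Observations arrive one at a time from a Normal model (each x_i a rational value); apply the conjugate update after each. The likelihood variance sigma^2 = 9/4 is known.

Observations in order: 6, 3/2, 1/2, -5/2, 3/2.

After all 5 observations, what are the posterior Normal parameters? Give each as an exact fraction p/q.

obs 1: x=6 → posterior Normal(2, 9/10)
obs 2: x=3/2 → posterior Normal(13/7, 9/14)
obs 3: x=1/2 → posterior Normal(14/9, 1/2)
obs 4: x=-5/2 → posterior Normal(9/11, 9/22)
obs 5: x=3/2 → posterior Normal(12/13, 9/26)

mu_0=12/13, tau_0^2=9/26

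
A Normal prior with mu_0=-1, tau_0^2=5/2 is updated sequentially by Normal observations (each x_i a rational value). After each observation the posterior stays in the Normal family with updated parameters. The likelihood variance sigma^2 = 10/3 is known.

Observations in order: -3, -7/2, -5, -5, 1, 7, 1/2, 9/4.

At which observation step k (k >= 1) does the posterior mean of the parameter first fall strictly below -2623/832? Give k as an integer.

obs 1: x=-3 → posterior Normal(-13/7, 10/7)
obs 2: x=-7/2 → posterior Normal(-47/20, 1)
obs 3: x=-5 → posterior Normal(-77/26, 10/13)
obs 4: x=-5 → posterior Normal(-107/32, 5/8)
obs 5: x=1 → posterior Normal(-101/38, 10/19)
obs 6: x=7 → posterior Normal(-59/44, 5/11)
obs 7: x=1/2 → posterior Normal(-28/25, 2/5)
obs 8: x=9/4 → posterior Normal(-85/112, 5/14)

k = 4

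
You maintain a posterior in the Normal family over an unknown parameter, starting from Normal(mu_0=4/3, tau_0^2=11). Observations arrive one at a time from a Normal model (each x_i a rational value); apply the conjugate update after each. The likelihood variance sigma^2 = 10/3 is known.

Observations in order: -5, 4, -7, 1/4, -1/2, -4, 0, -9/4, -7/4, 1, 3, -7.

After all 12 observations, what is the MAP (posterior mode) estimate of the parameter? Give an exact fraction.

obs 1: x=-5 → posterior Normal(-455/129, 110/43)
obs 2: x=4 → posterior Normal(-59/228, 55/38)
obs 3: x=-7 → posterior Normal(-752/327, 110/109)
obs 4: x=1/4 → posterior Normal(-2909/1704, 55/71)
obs 5: x=-1/2 → posterior Normal(-3107/2100, 22/35)
obs 6: x=-4 → posterior Normal(-4691/2496, 55/104)
obs 7: x=0 → posterior Normal(-4691/2892, 110/241)
obs 8: x=-9/4 → posterior Normal(-2791/1644, 55/137)
obs 9: x=-7/4 → posterior Normal(-6275/3684, 110/307)
obs 10: x=1 → posterior Normal(-5879/4080, 11/34)
obs 11: x=3 → posterior Normal(-4691/4476, 110/373)
obs 12: x=-7 → posterior Normal(-7463/4872, 55/203)

-7463/4872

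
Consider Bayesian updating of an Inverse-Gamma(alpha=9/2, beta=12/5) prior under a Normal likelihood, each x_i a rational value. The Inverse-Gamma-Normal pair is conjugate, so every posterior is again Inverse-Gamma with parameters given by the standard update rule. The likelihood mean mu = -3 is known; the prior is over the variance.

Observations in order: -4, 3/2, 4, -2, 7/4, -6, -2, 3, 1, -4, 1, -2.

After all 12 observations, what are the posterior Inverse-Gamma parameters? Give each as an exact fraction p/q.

alpha=21/2, beta=14289/160

obs 1: x=-4 → posterior Inverse-Gamma(5, 29/10)
obs 2: x=3/2 → posterior Inverse-Gamma(11/2, 521/40)
obs 3: x=4 → posterior Inverse-Gamma(6, 1501/40)
obs 4: x=-2 → posterior Inverse-Gamma(13/2, 1521/40)
obs 5: x=7/4 → posterior Inverse-Gamma(7, 7889/160)
obs 6: x=-6 → posterior Inverse-Gamma(15/2, 8609/160)
obs 7: x=-2 → posterior Inverse-Gamma(8, 8689/160)
obs 8: x=3 → posterior Inverse-Gamma(17/2, 11569/160)
obs 9: x=1 → posterior Inverse-Gamma(9, 12849/160)
obs 10: x=-4 → posterior Inverse-Gamma(19/2, 12929/160)
obs 11: x=1 → posterior Inverse-Gamma(10, 14209/160)
obs 12: x=-2 → posterior Inverse-Gamma(21/2, 14289/160)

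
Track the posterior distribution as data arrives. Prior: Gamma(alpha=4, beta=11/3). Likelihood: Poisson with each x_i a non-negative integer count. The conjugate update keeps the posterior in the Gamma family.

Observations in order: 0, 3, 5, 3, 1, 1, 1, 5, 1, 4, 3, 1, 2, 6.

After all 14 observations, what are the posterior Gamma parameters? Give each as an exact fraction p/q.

obs 1: x=0 → posterior Gamma(4, 14/3)
obs 2: x=3 → posterior Gamma(7, 17/3)
obs 3: x=5 → posterior Gamma(12, 20/3)
obs 4: x=3 → posterior Gamma(15, 23/3)
obs 5: x=1 → posterior Gamma(16, 26/3)
obs 6: x=1 → posterior Gamma(17, 29/3)
obs 7: x=1 → posterior Gamma(18, 32/3)
obs 8: x=5 → posterior Gamma(23, 35/3)
obs 9: x=1 → posterior Gamma(24, 38/3)
obs 10: x=4 → posterior Gamma(28, 41/3)
obs 11: x=3 → posterior Gamma(31, 44/3)
obs 12: x=1 → posterior Gamma(32, 47/3)
obs 13: x=2 → posterior Gamma(34, 50/3)
obs 14: x=6 → posterior Gamma(40, 53/3)

alpha=40, beta=53/3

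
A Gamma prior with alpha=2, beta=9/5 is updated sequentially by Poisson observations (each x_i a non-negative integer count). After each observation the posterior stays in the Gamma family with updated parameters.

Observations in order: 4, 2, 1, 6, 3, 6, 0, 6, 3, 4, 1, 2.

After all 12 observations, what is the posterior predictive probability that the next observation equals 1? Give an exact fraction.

obs 1: x=4 → posterior Gamma(6, 14/5)
obs 2: x=2 → posterior Gamma(8, 19/5)
obs 3: x=1 → posterior Gamma(9, 24/5)
obs 4: x=6 → posterior Gamma(15, 29/5)
obs 5: x=3 → posterior Gamma(18, 34/5)
obs 6: x=6 → posterior Gamma(24, 39/5)
obs 7: x=0 → posterior Gamma(24, 44/5)
obs 8: x=6 → posterior Gamma(30, 49/5)
obs 9: x=3 → posterior Gamma(33, 54/5)
obs 10: x=4 → posterior Gamma(37, 59/5)
obs 11: x=1 → posterior Gamma(38, 64/5)
obs 12: x=2 → posterior Gamma(40, 69/5)

895166122861928276259281669997204867053601288543805189461970158579081980025/5437640880505751732899895289544232883193310265074915424108161050565807177728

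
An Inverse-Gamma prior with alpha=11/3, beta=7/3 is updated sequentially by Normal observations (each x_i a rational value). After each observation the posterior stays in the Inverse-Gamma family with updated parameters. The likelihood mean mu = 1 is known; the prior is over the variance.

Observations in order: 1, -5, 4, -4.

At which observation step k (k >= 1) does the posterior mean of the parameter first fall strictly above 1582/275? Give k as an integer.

k = 3

obs 1: x=1 → posterior Inverse-Gamma(25/6, 7/3)
obs 2: x=-5 → posterior Inverse-Gamma(14/3, 61/3)
obs 3: x=4 → posterior Inverse-Gamma(31/6, 149/6)
obs 4: x=-4 → posterior Inverse-Gamma(17/3, 112/3)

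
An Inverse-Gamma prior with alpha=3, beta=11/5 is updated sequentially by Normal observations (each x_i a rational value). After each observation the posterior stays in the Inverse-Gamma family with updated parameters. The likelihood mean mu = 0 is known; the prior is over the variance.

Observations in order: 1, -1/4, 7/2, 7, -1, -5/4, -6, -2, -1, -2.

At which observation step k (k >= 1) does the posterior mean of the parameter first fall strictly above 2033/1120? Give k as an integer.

k = 3

obs 1: x=1 → posterior Inverse-Gamma(7/2, 27/10)
obs 2: x=-1/4 → posterior Inverse-Gamma(4, 437/160)
obs 3: x=7/2 → posterior Inverse-Gamma(9/2, 1417/160)
obs 4: x=7 → posterior Inverse-Gamma(5, 5337/160)
obs 5: x=-1 → posterior Inverse-Gamma(11/2, 5417/160)
obs 6: x=-5/4 → posterior Inverse-Gamma(6, 2771/80)
obs 7: x=-6 → posterior Inverse-Gamma(13/2, 4211/80)
obs 8: x=-2 → posterior Inverse-Gamma(7, 4371/80)
obs 9: x=-1 → posterior Inverse-Gamma(15/2, 4411/80)
obs 10: x=-2 → posterior Inverse-Gamma(8, 4571/80)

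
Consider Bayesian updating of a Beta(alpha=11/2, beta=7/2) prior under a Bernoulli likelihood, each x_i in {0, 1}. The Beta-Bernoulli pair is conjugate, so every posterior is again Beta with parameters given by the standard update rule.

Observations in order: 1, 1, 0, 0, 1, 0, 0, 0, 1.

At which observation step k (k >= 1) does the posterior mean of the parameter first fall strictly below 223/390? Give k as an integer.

k = 6

obs 1: x=1 → posterior Beta(13/2, 7/2)
obs 2: x=1 → posterior Beta(15/2, 7/2)
obs 3: x=0 → posterior Beta(15/2, 9/2)
obs 4: x=0 → posterior Beta(15/2, 11/2)
obs 5: x=1 → posterior Beta(17/2, 11/2)
obs 6: x=0 → posterior Beta(17/2, 13/2)
obs 7: x=0 → posterior Beta(17/2, 15/2)
obs 8: x=0 → posterior Beta(17/2, 17/2)
obs 9: x=1 → posterior Beta(19/2, 17/2)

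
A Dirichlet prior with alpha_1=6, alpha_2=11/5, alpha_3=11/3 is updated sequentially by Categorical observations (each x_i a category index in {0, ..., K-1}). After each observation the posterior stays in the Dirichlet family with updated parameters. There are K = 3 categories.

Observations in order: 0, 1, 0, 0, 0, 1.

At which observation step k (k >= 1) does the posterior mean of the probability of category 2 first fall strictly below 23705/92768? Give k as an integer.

obs 1: x=0 → posterior Dirichlet(7, 11/5, 11/3)
obs 2: x=1 → posterior Dirichlet(7, 16/5, 11/3)
obs 3: x=0 → posterior Dirichlet(8, 16/5, 11/3)
obs 4: x=0 → posterior Dirichlet(9, 16/5, 11/3)
obs 5: x=0 → posterior Dirichlet(10, 16/5, 11/3)
obs 6: x=1 → posterior Dirichlet(10, 21/5, 11/3)

k = 3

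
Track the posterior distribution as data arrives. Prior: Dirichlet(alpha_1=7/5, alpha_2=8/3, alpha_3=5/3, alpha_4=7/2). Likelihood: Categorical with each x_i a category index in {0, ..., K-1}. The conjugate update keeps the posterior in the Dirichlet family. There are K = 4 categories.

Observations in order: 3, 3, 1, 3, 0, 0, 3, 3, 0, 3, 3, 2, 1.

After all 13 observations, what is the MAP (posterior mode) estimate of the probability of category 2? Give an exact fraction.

50/547

obs 1: x=3 → posterior Dirichlet(7/5, 8/3, 5/3, 9/2)
obs 2: x=3 → posterior Dirichlet(7/5, 8/3, 5/3, 11/2)
obs 3: x=1 → posterior Dirichlet(7/5, 11/3, 5/3, 11/2)
obs 4: x=3 → posterior Dirichlet(7/5, 11/3, 5/3, 13/2)
obs 5: x=0 → posterior Dirichlet(12/5, 11/3, 5/3, 13/2)
obs 6: x=0 → posterior Dirichlet(17/5, 11/3, 5/3, 13/2)
obs 7: x=3 → posterior Dirichlet(17/5, 11/3, 5/3, 15/2)
obs 8: x=3 → posterior Dirichlet(17/5, 11/3, 5/3, 17/2)
obs 9: x=0 → posterior Dirichlet(22/5, 11/3, 5/3, 17/2)
obs 10: x=3 → posterior Dirichlet(22/5, 11/3, 5/3, 19/2)
obs 11: x=3 → posterior Dirichlet(22/5, 11/3, 5/3, 21/2)
obs 12: x=2 → posterior Dirichlet(22/5, 11/3, 8/3, 21/2)
obs 13: x=1 → posterior Dirichlet(22/5, 14/3, 8/3, 21/2)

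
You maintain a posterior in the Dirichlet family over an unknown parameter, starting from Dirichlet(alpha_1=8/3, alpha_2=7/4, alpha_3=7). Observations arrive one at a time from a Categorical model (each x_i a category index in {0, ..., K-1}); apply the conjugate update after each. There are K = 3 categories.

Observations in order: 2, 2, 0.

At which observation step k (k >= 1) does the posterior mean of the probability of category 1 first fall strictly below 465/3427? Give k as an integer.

k = 2

obs 1: x=2 → posterior Dirichlet(8/3, 7/4, 8)
obs 2: x=2 → posterior Dirichlet(8/3, 7/4, 9)
obs 3: x=0 → posterior Dirichlet(11/3, 7/4, 9)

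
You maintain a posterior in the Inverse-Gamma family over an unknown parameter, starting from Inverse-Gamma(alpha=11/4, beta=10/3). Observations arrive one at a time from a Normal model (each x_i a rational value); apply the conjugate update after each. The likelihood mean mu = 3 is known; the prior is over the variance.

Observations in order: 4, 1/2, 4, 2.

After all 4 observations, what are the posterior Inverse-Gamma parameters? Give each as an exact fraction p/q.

obs 1: x=4 → posterior Inverse-Gamma(13/4, 23/6)
obs 2: x=1/2 → posterior Inverse-Gamma(15/4, 167/24)
obs 3: x=4 → posterior Inverse-Gamma(17/4, 179/24)
obs 4: x=2 → posterior Inverse-Gamma(19/4, 191/24)

alpha=19/4, beta=191/24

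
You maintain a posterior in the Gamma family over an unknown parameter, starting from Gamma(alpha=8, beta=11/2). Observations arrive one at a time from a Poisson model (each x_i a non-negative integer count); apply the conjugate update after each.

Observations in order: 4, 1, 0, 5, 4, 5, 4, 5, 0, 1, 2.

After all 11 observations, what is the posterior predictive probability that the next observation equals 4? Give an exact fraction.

8531828112582056220602522038380271751823886809944066354645347296/70934557307860443711736098025989133248003781773149967193603515625

obs 1: x=4 → posterior Gamma(12, 13/2)
obs 2: x=1 → posterior Gamma(13, 15/2)
obs 3: x=0 → posterior Gamma(13, 17/2)
obs 4: x=5 → posterior Gamma(18, 19/2)
obs 5: x=4 → posterior Gamma(22, 21/2)
obs 6: x=5 → posterior Gamma(27, 23/2)
obs 7: x=4 → posterior Gamma(31, 25/2)
obs 8: x=5 → posterior Gamma(36, 27/2)
obs 9: x=0 → posterior Gamma(36, 29/2)
obs 10: x=1 → posterior Gamma(37, 31/2)
obs 11: x=2 → posterior Gamma(39, 33/2)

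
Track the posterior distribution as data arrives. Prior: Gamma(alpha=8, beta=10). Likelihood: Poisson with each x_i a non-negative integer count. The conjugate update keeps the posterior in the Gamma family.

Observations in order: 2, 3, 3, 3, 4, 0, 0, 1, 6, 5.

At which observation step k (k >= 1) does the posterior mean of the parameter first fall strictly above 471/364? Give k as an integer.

obs 1: x=2 → posterior Gamma(10, 11)
obs 2: x=3 → posterior Gamma(13, 12)
obs 3: x=3 → posterior Gamma(16, 13)
obs 4: x=3 → posterior Gamma(19, 14)
obs 5: x=4 → posterior Gamma(23, 15)
obs 6: x=0 → posterior Gamma(23, 16)
obs 7: x=0 → posterior Gamma(23, 17)
obs 8: x=1 → posterior Gamma(24, 18)
obs 9: x=6 → posterior Gamma(30, 19)
obs 10: x=5 → posterior Gamma(35, 20)

k = 4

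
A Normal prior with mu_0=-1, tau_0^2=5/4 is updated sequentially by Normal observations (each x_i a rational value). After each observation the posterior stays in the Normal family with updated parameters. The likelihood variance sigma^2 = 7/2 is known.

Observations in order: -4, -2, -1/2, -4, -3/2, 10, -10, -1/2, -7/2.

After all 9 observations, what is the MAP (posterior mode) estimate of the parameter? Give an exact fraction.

obs 1: x=-4 → posterior Normal(-34/19, 35/38)
obs 2: x=-2 → posterior Normal(-11/6, 35/48)
obs 3: x=-1/2 → posterior Normal(-93/58, 35/58)
obs 4: x=-4 → posterior Normal(-133/68, 35/68)
obs 5: x=-3/2 → posterior Normal(-74/39, 35/78)
obs 6: x=10 → posterior Normal(-6/11, 35/88)
obs 7: x=-10 → posterior Normal(-74/49, 5/14)
obs 8: x=-1/2 → posterior Normal(-17/12, 35/108)
obs 9: x=-7/2 → posterior Normal(-94/59, 35/118)

-94/59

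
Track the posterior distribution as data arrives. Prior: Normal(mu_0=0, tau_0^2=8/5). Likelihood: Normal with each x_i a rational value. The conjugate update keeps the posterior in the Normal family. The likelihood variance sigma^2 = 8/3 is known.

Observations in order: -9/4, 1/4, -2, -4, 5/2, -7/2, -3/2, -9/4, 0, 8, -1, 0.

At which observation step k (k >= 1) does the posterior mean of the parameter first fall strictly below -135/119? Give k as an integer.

obs 1: x=-9/4 → posterior Normal(-27/32, 1)
obs 2: x=1/4 → posterior Normal(-6/11, 8/11)
obs 3: x=-2 → posterior Normal(-6/7, 4/7)
obs 4: x=-4 → posterior Normal(-24/17, 8/17)
obs 5: x=5/2 → posterior Normal(-33/40, 2/5)
obs 6: x=-7/2 → posterior Normal(-27/23, 8/23)
obs 7: x=-3/2 → posterior Normal(-63/52, 4/13)
obs 8: x=-9/4 → posterior Normal(-153/116, 8/29)
obs 9: x=0 → posterior Normal(-153/128, 1/4)
obs 10: x=8 → posterior Normal(-57/140, 8/35)
obs 11: x=-1 → posterior Normal(-69/152, 4/19)
obs 12: x=0 → posterior Normal(-69/164, 8/41)

k = 4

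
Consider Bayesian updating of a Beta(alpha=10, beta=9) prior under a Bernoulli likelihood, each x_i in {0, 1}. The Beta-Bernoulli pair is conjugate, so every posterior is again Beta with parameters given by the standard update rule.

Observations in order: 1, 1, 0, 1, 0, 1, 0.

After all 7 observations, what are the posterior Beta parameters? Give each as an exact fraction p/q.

obs 1: x=1 → posterior Beta(11, 9)
obs 2: x=1 → posterior Beta(12, 9)
obs 3: x=0 → posterior Beta(12, 10)
obs 4: x=1 → posterior Beta(13, 10)
obs 5: x=0 → posterior Beta(13, 11)
obs 6: x=1 → posterior Beta(14, 11)
obs 7: x=0 → posterior Beta(14, 12)

alpha=14, beta=12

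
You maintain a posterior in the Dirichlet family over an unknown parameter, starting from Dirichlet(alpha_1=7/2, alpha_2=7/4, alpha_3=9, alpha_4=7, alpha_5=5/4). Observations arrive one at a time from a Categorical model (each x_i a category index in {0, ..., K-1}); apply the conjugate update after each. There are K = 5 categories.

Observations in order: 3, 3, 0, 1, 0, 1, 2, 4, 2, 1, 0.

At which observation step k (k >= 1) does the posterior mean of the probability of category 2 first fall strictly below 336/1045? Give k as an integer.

obs 1: x=3 → posterior Dirichlet(7/2, 7/4, 9, 8, 5/4)
obs 2: x=3 → posterior Dirichlet(7/2, 7/4, 9, 9, 5/4)
obs 3: x=0 → posterior Dirichlet(9/2, 7/4, 9, 9, 5/4)
obs 4: x=1 → posterior Dirichlet(9/2, 11/4, 9, 9, 5/4)
obs 5: x=0 → posterior Dirichlet(11/2, 11/4, 9, 9, 5/4)
obs 6: x=1 → posterior Dirichlet(11/2, 15/4, 9, 9, 5/4)
obs 7: x=2 → posterior Dirichlet(11/2, 15/4, 10, 9, 5/4)
obs 8: x=4 → posterior Dirichlet(11/2, 15/4, 10, 9, 9/4)
obs 9: x=2 → posterior Dirichlet(11/2, 15/4, 11, 9, 9/4)
obs 10: x=1 → posterior Dirichlet(11/2, 19/4, 11, 9, 9/4)
obs 11: x=0 → posterior Dirichlet(13/2, 19/4, 11, 9, 9/4)

k = 6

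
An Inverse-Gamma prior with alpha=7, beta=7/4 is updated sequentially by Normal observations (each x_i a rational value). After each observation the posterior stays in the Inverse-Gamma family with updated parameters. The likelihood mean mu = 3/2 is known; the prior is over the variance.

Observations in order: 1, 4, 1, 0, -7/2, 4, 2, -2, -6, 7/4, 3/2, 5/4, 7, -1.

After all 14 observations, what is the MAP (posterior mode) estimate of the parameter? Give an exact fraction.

obs 1: x=1 → posterior Inverse-Gamma(15/2, 15/8)
obs 2: x=4 → posterior Inverse-Gamma(8, 5)
obs 3: x=1 → posterior Inverse-Gamma(17/2, 41/8)
obs 4: x=0 → posterior Inverse-Gamma(9, 25/4)
obs 5: x=-7/2 → posterior Inverse-Gamma(19/2, 75/4)
obs 6: x=4 → posterior Inverse-Gamma(10, 175/8)
obs 7: x=2 → posterior Inverse-Gamma(21/2, 22)
obs 8: x=-2 → posterior Inverse-Gamma(11, 225/8)
obs 9: x=-6 → posterior Inverse-Gamma(23/2, 225/4)
obs 10: x=7/4 → posterior Inverse-Gamma(12, 1801/32)
obs 11: x=3/2 → posterior Inverse-Gamma(25/2, 1801/32)
obs 12: x=5/4 → posterior Inverse-Gamma(13, 901/16)
obs 13: x=7 → posterior Inverse-Gamma(27/2, 1143/16)
obs 14: x=-1 → posterior Inverse-Gamma(14, 1193/16)

1193/240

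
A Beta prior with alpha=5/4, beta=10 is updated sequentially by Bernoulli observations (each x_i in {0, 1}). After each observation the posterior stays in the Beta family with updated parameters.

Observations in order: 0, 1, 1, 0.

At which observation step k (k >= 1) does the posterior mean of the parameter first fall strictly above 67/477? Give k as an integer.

k = 2

obs 1: x=0 → posterior Beta(5/4, 11)
obs 2: x=1 → posterior Beta(9/4, 11)
obs 3: x=1 → posterior Beta(13/4, 11)
obs 4: x=0 → posterior Beta(13/4, 12)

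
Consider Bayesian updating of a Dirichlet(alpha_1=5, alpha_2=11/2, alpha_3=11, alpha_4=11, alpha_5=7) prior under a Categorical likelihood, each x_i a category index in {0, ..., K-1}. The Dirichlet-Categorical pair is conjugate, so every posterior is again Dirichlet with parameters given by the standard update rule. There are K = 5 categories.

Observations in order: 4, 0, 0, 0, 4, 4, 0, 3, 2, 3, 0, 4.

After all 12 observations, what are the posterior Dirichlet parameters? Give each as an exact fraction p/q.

obs 1: x=4 → posterior Dirichlet(5, 11/2, 11, 11, 8)
obs 2: x=0 → posterior Dirichlet(6, 11/2, 11, 11, 8)
obs 3: x=0 → posterior Dirichlet(7, 11/2, 11, 11, 8)
obs 4: x=0 → posterior Dirichlet(8, 11/2, 11, 11, 8)
obs 5: x=4 → posterior Dirichlet(8, 11/2, 11, 11, 9)
obs 6: x=4 → posterior Dirichlet(8, 11/2, 11, 11, 10)
obs 7: x=0 → posterior Dirichlet(9, 11/2, 11, 11, 10)
obs 8: x=3 → posterior Dirichlet(9, 11/2, 11, 12, 10)
obs 9: x=2 → posterior Dirichlet(9, 11/2, 12, 12, 10)
obs 10: x=3 → posterior Dirichlet(9, 11/2, 12, 13, 10)
obs 11: x=0 → posterior Dirichlet(10, 11/2, 12, 13, 10)
obs 12: x=4 → posterior Dirichlet(10, 11/2, 12, 13, 11)

alpha_1=10, alpha_2=11/2, alpha_3=12, alpha_4=13, alpha_5=11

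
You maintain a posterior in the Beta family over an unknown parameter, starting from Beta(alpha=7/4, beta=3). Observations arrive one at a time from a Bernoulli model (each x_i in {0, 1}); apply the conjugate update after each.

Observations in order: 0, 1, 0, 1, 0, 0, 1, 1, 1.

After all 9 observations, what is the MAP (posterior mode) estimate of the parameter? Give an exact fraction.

obs 1: x=0 → posterior Beta(7/4, 4)
obs 2: x=1 → posterior Beta(11/4, 4)
obs 3: x=0 → posterior Beta(11/4, 5)
obs 4: x=1 → posterior Beta(15/4, 5)
obs 5: x=0 → posterior Beta(15/4, 6)
obs 6: x=0 → posterior Beta(15/4, 7)
obs 7: x=1 → posterior Beta(19/4, 7)
obs 8: x=1 → posterior Beta(23/4, 7)
obs 9: x=1 → posterior Beta(27/4, 7)

23/47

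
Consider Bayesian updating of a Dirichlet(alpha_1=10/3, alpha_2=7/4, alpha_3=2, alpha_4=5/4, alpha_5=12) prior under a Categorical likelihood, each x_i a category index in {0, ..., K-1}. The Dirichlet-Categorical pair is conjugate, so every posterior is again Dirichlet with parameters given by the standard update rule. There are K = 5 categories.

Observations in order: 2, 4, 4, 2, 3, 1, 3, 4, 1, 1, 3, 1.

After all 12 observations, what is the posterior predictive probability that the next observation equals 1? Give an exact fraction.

obs 1: x=2 → posterior Dirichlet(10/3, 7/4, 3, 5/4, 12)
obs 2: x=4 → posterior Dirichlet(10/3, 7/4, 3, 5/4, 13)
obs 3: x=4 → posterior Dirichlet(10/3, 7/4, 3, 5/4, 14)
obs 4: x=2 → posterior Dirichlet(10/3, 7/4, 4, 5/4, 14)
obs 5: x=3 → posterior Dirichlet(10/3, 7/4, 4, 9/4, 14)
obs 6: x=1 → posterior Dirichlet(10/3, 11/4, 4, 9/4, 14)
obs 7: x=3 → posterior Dirichlet(10/3, 11/4, 4, 13/4, 14)
obs 8: x=4 → posterior Dirichlet(10/3, 11/4, 4, 13/4, 15)
obs 9: x=1 → posterior Dirichlet(10/3, 15/4, 4, 13/4, 15)
obs 10: x=1 → posterior Dirichlet(10/3, 19/4, 4, 13/4, 15)
obs 11: x=3 → posterior Dirichlet(10/3, 19/4, 4, 17/4, 15)
obs 12: x=1 → posterior Dirichlet(10/3, 23/4, 4, 17/4, 15)

69/388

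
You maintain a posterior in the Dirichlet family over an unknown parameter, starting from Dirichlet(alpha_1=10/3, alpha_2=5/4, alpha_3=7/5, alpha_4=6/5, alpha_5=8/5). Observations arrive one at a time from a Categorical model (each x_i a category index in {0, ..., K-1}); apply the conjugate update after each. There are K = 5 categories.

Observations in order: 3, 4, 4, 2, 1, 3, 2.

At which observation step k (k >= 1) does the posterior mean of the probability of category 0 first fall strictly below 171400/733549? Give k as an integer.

obs 1: x=3 → posterior Dirichlet(10/3, 5/4, 7/5, 11/5, 8/5)
obs 2: x=4 → posterior Dirichlet(10/3, 5/4, 7/5, 11/5, 13/5)
obs 3: x=4 → posterior Dirichlet(10/3, 5/4, 7/5, 11/5, 18/5)
obs 4: x=2 → posterior Dirichlet(10/3, 5/4, 12/5, 11/5, 18/5)
obs 5: x=1 → posterior Dirichlet(10/3, 9/4, 12/5, 11/5, 18/5)
obs 6: x=3 → posterior Dirichlet(10/3, 9/4, 12/5, 16/5, 18/5)
obs 7: x=2 → posterior Dirichlet(10/3, 9/4, 17/5, 16/5, 18/5)

k = 6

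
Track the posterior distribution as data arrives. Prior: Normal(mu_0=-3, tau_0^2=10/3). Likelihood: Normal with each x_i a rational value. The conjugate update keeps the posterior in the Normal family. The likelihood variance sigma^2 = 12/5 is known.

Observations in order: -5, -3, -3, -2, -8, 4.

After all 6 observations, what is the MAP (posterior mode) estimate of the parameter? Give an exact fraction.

-479/168

obs 1: x=-5 → posterior Normal(-179/43, 60/43)
obs 2: x=-3 → posterior Normal(-127/34, 15/17)
obs 3: x=-3 → posterior Normal(-329/93, 20/31)
obs 4: x=-2 → posterior Normal(-379/118, 30/59)
obs 5: x=-8 → posterior Normal(-579/143, 60/143)
obs 6: x=4 → posterior Normal(-479/168, 5/14)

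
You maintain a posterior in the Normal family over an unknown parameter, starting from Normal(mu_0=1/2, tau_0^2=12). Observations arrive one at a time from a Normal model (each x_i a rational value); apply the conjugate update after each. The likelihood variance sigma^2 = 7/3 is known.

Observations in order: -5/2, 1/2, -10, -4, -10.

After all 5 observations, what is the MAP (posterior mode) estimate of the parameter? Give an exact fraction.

obs 1: x=-5/2 → posterior Normal(-173/86, 84/43)
obs 2: x=1/2 → posterior Normal(-137/158, 84/79)
obs 3: x=-10 → posterior Normal(-857/230, 84/115)
obs 4: x=-4 → posterior Normal(-1145/302, 84/151)
obs 5: x=-10 → posterior Normal(-1865/374, 84/187)

-1865/374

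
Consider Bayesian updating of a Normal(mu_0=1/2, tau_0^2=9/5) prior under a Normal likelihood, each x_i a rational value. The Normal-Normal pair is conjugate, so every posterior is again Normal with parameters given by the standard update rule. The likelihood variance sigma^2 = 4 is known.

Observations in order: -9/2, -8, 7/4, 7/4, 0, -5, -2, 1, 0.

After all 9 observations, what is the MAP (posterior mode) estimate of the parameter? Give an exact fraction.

obs 1: x=-9/2 → posterior Normal(-61/58, 36/29)
obs 2: x=-8 → posterior Normal(-205/76, 18/19)
obs 3: x=7/4 → posterior Normal(-347/188, 36/47)
obs 4: x=7/4 → posterior Normal(-71/56, 9/14)
obs 5: x=0 → posterior Normal(-71/65, 36/65)
obs 6: x=-5 → posterior Normal(-58/37, 18/37)
obs 7: x=-2 → posterior Normal(-134/83, 36/83)
obs 8: x=1 → posterior Normal(-125/92, 9/23)
obs 9: x=0 → posterior Normal(-125/101, 36/101)

-125/101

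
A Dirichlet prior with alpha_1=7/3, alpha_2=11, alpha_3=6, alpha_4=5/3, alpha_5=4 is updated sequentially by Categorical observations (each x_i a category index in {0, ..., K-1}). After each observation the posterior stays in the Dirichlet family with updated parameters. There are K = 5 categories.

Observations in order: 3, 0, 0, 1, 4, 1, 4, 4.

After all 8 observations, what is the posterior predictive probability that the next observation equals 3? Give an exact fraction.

obs 1: x=3 → posterior Dirichlet(7/3, 11, 6, 8/3, 4)
obs 2: x=0 → posterior Dirichlet(10/3, 11, 6, 8/3, 4)
obs 3: x=0 → posterior Dirichlet(13/3, 11, 6, 8/3, 4)
obs 4: x=1 → posterior Dirichlet(13/3, 12, 6, 8/3, 4)
obs 5: x=4 → posterior Dirichlet(13/3, 12, 6, 8/3, 5)
obs 6: x=1 → posterior Dirichlet(13/3, 13, 6, 8/3, 5)
obs 7: x=4 → posterior Dirichlet(13/3, 13, 6, 8/3, 6)
obs 8: x=4 → posterior Dirichlet(13/3, 13, 6, 8/3, 7)

8/99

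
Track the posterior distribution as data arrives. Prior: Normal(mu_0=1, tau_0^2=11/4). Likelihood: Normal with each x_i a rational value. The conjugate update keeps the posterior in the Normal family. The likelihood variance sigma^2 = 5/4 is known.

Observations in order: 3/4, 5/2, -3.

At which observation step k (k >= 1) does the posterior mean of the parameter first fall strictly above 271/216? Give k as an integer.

obs 1: x=3/4 → posterior Normal(53/64, 55/64)
obs 2: x=5/2 → posterior Normal(163/108, 55/108)
obs 3: x=-3 → posterior Normal(31/152, 55/152)

k = 2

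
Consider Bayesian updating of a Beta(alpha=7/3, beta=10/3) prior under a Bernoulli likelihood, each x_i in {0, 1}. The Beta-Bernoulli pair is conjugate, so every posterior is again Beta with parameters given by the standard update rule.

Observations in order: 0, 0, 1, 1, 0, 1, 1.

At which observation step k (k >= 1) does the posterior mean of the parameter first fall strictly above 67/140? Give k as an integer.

obs 1: x=0 → posterior Beta(7/3, 13/3)
obs 2: x=0 → posterior Beta(7/3, 16/3)
obs 3: x=1 → posterior Beta(10/3, 16/3)
obs 4: x=1 → posterior Beta(13/3, 16/3)
obs 5: x=0 → posterior Beta(13/3, 19/3)
obs 6: x=1 → posterior Beta(16/3, 19/3)
obs 7: x=1 → posterior Beta(19/3, 19/3)

k = 7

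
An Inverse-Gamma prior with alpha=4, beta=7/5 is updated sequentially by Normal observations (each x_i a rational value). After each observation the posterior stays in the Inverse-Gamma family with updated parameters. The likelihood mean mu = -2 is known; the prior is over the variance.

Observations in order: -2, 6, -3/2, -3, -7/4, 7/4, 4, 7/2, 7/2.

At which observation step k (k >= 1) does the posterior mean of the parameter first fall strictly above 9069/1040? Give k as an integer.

obs 1: x=-2 → posterior Inverse-Gamma(9/2, 7/5)
obs 2: x=6 → posterior Inverse-Gamma(5, 167/5)
obs 3: x=-3/2 → posterior Inverse-Gamma(11/2, 1341/40)
obs 4: x=-3 → posterior Inverse-Gamma(6, 1361/40)
obs 5: x=-7/4 → posterior Inverse-Gamma(13/2, 5449/160)
obs 6: x=7/4 → posterior Inverse-Gamma(7, 3287/80)
obs 7: x=4 → posterior Inverse-Gamma(15/2, 4727/80)
obs 8: x=7/2 → posterior Inverse-Gamma(8, 5937/80)
obs 9: x=7/2 → posterior Inverse-Gamma(17/2, 7147/80)

k = 7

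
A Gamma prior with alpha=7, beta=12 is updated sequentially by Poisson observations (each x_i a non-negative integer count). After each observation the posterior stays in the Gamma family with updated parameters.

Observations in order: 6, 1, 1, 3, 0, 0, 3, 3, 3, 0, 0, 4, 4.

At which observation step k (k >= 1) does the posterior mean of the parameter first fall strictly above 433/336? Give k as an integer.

k = 12

obs 1: x=6 → posterior Gamma(13, 13)
obs 2: x=1 → posterior Gamma(14, 14)
obs 3: x=1 → posterior Gamma(15, 15)
obs 4: x=3 → posterior Gamma(18, 16)
obs 5: x=0 → posterior Gamma(18, 17)
obs 6: x=0 → posterior Gamma(18, 18)
obs 7: x=3 → posterior Gamma(21, 19)
obs 8: x=3 → posterior Gamma(24, 20)
obs 9: x=3 → posterior Gamma(27, 21)
obs 10: x=0 → posterior Gamma(27, 22)
obs 11: x=0 → posterior Gamma(27, 23)
obs 12: x=4 → posterior Gamma(31, 24)
obs 13: x=4 → posterior Gamma(35, 25)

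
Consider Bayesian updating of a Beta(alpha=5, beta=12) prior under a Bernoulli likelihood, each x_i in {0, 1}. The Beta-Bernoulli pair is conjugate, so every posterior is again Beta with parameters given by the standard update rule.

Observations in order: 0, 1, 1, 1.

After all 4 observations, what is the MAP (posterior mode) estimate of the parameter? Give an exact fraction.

obs 1: x=0 → posterior Beta(5, 13)
obs 2: x=1 → posterior Beta(6, 13)
obs 3: x=1 → posterior Beta(7, 13)
obs 4: x=1 → posterior Beta(8, 13)

7/19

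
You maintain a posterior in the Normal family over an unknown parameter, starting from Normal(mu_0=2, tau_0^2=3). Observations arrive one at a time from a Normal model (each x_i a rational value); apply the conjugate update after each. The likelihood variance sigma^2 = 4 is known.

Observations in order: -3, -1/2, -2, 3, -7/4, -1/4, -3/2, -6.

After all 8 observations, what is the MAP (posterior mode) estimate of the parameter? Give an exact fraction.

obs 1: x=-3 → posterior Normal(-1/7, 12/7)
obs 2: x=-1/2 → posterior Normal(-1/4, 6/5)
obs 3: x=-2 → posterior Normal(-17/26, 12/13)
obs 4: x=3 → posterior Normal(1/32, 3/4)
obs 5: x=-7/4 → posterior Normal(-1/4, 12/19)
obs 6: x=-1/4 → posterior Normal(-1/4, 6/11)
obs 7: x=-3/2 → posterior Normal(-2/5, 12/25)
obs 8: x=-6 → posterior Normal(-1, 3/7)

-1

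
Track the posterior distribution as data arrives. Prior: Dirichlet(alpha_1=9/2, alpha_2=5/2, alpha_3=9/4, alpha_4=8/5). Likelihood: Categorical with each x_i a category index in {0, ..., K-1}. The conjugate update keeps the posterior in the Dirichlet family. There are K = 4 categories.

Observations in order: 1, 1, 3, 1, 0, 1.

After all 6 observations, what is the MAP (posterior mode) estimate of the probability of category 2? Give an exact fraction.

obs 1: x=1 → posterior Dirichlet(9/2, 7/2, 9/4, 8/5)
obs 2: x=1 → posterior Dirichlet(9/2, 9/2, 9/4, 8/5)
obs 3: x=3 → posterior Dirichlet(9/2, 9/2, 9/4, 13/5)
obs 4: x=1 → posterior Dirichlet(9/2, 11/2, 9/4, 13/5)
obs 5: x=0 → posterior Dirichlet(11/2, 11/2, 9/4, 13/5)
obs 6: x=1 → posterior Dirichlet(11/2, 13/2, 9/4, 13/5)

25/257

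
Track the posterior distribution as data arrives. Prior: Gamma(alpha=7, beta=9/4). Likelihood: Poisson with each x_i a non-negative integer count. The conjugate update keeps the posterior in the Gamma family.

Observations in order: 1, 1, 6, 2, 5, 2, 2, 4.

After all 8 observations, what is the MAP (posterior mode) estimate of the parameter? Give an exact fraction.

116/41

obs 1: x=1 → posterior Gamma(8, 13/4)
obs 2: x=1 → posterior Gamma(9, 17/4)
obs 3: x=6 → posterior Gamma(15, 21/4)
obs 4: x=2 → posterior Gamma(17, 25/4)
obs 5: x=5 → posterior Gamma(22, 29/4)
obs 6: x=2 → posterior Gamma(24, 33/4)
obs 7: x=2 → posterior Gamma(26, 37/4)
obs 8: x=4 → posterior Gamma(30, 41/4)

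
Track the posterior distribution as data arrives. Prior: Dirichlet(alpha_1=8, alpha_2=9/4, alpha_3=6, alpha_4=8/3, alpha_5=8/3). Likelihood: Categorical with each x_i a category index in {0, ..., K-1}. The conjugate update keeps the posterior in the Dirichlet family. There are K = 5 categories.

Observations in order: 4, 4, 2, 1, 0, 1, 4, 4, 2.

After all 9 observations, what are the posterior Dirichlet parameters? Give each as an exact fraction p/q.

obs 1: x=4 → posterior Dirichlet(8, 9/4, 6, 8/3, 11/3)
obs 2: x=4 → posterior Dirichlet(8, 9/4, 6, 8/3, 14/3)
obs 3: x=2 → posterior Dirichlet(8, 9/4, 7, 8/3, 14/3)
obs 4: x=1 → posterior Dirichlet(8, 13/4, 7, 8/3, 14/3)
obs 5: x=0 → posterior Dirichlet(9, 13/4, 7, 8/3, 14/3)
obs 6: x=1 → posterior Dirichlet(9, 17/4, 7, 8/3, 14/3)
obs 7: x=4 → posterior Dirichlet(9, 17/4, 7, 8/3, 17/3)
obs 8: x=4 → posterior Dirichlet(9, 17/4, 7, 8/3, 20/3)
obs 9: x=2 → posterior Dirichlet(9, 17/4, 8, 8/3, 20/3)

alpha_1=9, alpha_2=17/4, alpha_3=8, alpha_4=8/3, alpha_5=20/3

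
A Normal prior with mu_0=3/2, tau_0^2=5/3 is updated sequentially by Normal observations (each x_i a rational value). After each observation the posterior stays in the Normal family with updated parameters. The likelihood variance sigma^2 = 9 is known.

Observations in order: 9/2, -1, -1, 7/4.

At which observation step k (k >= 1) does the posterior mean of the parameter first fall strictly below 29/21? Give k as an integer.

obs 1: x=9/2 → posterior Normal(63/32, 45/32)
obs 2: x=-1 → posterior Normal(58/37, 45/37)
obs 3: x=-1 → posterior Normal(53/42, 15/14)
obs 4: x=7/4 → posterior Normal(247/188, 45/47)

k = 3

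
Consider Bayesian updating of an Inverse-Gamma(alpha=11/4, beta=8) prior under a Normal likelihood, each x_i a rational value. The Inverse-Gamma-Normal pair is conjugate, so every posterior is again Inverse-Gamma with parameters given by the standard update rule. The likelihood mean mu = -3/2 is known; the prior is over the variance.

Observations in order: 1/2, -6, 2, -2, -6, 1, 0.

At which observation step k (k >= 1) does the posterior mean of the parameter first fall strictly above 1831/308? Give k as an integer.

k = 2

obs 1: x=1/2 → posterior Inverse-Gamma(13/4, 10)
obs 2: x=-6 → posterior Inverse-Gamma(15/4, 161/8)
obs 3: x=2 → posterior Inverse-Gamma(17/4, 105/4)
obs 4: x=-2 → posterior Inverse-Gamma(19/4, 211/8)
obs 5: x=-6 → posterior Inverse-Gamma(21/4, 73/2)
obs 6: x=1 → posterior Inverse-Gamma(23/4, 317/8)
obs 7: x=0 → posterior Inverse-Gamma(25/4, 163/4)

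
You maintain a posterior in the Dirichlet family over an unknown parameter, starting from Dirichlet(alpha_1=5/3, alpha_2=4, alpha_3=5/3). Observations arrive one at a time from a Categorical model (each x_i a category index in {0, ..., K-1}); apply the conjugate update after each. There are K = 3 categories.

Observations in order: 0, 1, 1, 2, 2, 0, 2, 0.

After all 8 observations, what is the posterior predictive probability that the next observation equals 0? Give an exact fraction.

7/23

obs 1: x=0 → posterior Dirichlet(8/3, 4, 5/3)
obs 2: x=1 → posterior Dirichlet(8/3, 5, 5/3)
obs 3: x=1 → posterior Dirichlet(8/3, 6, 5/3)
obs 4: x=2 → posterior Dirichlet(8/3, 6, 8/3)
obs 5: x=2 → posterior Dirichlet(8/3, 6, 11/3)
obs 6: x=0 → posterior Dirichlet(11/3, 6, 11/3)
obs 7: x=2 → posterior Dirichlet(11/3, 6, 14/3)
obs 8: x=0 → posterior Dirichlet(14/3, 6, 14/3)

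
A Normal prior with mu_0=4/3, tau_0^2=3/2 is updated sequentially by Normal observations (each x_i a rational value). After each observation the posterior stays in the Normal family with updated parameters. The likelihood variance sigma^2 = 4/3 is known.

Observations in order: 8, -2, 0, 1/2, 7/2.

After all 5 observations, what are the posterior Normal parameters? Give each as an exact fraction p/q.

mu_0=302/159, tau_0^2=12/53

obs 1: x=8 → posterior Normal(248/51, 12/17)
obs 2: x=-2 → posterior Normal(97/39, 6/13)
obs 3: x=0 → posterior Normal(194/105, 12/35)
obs 4: x=1/2 → posterior Normal(415/264, 3/11)
obs 5: x=7/2 → posterior Normal(302/159, 12/53)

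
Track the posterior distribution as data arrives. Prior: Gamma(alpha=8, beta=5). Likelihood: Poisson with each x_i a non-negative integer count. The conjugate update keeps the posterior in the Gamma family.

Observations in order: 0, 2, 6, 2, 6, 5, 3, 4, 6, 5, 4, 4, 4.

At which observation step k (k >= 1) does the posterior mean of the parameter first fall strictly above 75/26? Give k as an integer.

obs 1: x=0 → posterior Gamma(8, 6)
obs 2: x=2 → posterior Gamma(10, 7)
obs 3: x=6 → posterior Gamma(16, 8)
obs 4: x=2 → posterior Gamma(18, 9)
obs 5: x=6 → posterior Gamma(24, 10)
obs 6: x=5 → posterior Gamma(29, 11)
obs 7: x=3 → posterior Gamma(32, 12)
obs 8: x=4 → posterior Gamma(36, 13)
obs 9: x=6 → posterior Gamma(42, 14)
obs 10: x=5 → posterior Gamma(47, 15)
obs 11: x=4 → posterior Gamma(51, 16)
obs 12: x=4 → posterior Gamma(55, 17)
obs 13: x=4 → posterior Gamma(59, 18)

k = 9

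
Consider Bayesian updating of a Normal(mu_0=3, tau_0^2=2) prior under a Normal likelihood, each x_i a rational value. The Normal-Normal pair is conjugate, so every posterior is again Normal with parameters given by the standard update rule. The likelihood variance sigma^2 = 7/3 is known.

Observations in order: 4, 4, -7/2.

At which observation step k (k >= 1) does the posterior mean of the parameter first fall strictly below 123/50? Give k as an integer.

obs 1: x=4 → posterior Normal(45/13, 14/13)
obs 2: x=4 → posterior Normal(69/19, 14/19)
obs 3: x=-7/2 → posterior Normal(48/25, 14/25)

k = 3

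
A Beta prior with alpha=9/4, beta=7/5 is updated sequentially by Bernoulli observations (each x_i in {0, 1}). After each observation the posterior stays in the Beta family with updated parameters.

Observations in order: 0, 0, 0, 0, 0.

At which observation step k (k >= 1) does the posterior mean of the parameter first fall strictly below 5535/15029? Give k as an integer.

k = 3

obs 1: x=0 → posterior Beta(9/4, 12/5)
obs 2: x=0 → posterior Beta(9/4, 17/5)
obs 3: x=0 → posterior Beta(9/4, 22/5)
obs 4: x=0 → posterior Beta(9/4, 27/5)
obs 5: x=0 → posterior Beta(9/4, 32/5)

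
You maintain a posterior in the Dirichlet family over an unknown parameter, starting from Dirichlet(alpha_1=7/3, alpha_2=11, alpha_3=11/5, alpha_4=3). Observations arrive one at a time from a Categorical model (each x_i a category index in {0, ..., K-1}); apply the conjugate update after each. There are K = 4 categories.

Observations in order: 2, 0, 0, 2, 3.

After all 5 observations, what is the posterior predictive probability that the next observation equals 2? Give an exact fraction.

63/353

obs 1: x=2 → posterior Dirichlet(7/3, 11, 16/5, 3)
obs 2: x=0 → posterior Dirichlet(10/3, 11, 16/5, 3)
obs 3: x=0 → posterior Dirichlet(13/3, 11, 16/5, 3)
obs 4: x=2 → posterior Dirichlet(13/3, 11, 21/5, 3)
obs 5: x=3 → posterior Dirichlet(13/3, 11, 21/5, 4)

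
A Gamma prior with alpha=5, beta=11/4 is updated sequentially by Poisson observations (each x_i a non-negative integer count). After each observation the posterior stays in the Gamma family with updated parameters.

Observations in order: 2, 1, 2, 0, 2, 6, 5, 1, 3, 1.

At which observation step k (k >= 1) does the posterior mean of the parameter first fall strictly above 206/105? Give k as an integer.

k = 6

obs 1: x=2 → posterior Gamma(7, 15/4)
obs 2: x=1 → posterior Gamma(8, 19/4)
obs 3: x=2 → posterior Gamma(10, 23/4)
obs 4: x=0 → posterior Gamma(10, 27/4)
obs 5: x=2 → posterior Gamma(12, 31/4)
obs 6: x=6 → posterior Gamma(18, 35/4)
obs 7: x=5 → posterior Gamma(23, 39/4)
obs 8: x=1 → posterior Gamma(24, 43/4)
obs 9: x=3 → posterior Gamma(27, 47/4)
obs 10: x=1 → posterior Gamma(28, 51/4)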